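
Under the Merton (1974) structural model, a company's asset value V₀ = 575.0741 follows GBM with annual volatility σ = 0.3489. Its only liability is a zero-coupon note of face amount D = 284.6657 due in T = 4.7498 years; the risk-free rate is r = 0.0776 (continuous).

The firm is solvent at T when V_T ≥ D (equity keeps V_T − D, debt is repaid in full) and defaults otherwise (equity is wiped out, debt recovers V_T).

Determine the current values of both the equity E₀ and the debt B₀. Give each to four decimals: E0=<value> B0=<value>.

E0=386.8971 B0=188.1770

d₁ = [ln(V₀/D) + (r + σ²/2)T] / (σ√T)
   = [ln(575.0741/284.6657) + (0.0776 + 0.5·0.3489²)·4.7498] / (0.3489·√4.7498)
   = [0.703183 + 0.657684] / 0.760394 = 1.789687
d₂ = d₁ − σ√T = 1.789687 − 0.760394 = 1.029293
N(d₁) = 0.963248,  N(d₂) = 0.848329,  e^(−rT) = 0.691713
E₀ = V₀·N(d₁) − D·e^(−rT)·N(d₂)
   = 575.0741·0.963248 − 284.6657·0.691713·0.848329 = 386.897070
B₀ = V₀ − E₀ = 575.0741 − 386.897070 = 188.177030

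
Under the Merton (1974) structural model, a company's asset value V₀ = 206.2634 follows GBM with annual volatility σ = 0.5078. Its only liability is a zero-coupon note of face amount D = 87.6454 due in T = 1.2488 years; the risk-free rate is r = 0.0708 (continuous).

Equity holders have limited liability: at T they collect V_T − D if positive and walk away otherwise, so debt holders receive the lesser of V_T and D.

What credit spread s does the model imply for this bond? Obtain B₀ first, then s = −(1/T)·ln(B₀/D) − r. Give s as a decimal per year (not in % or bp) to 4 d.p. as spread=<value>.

spread=0.0142

d₁ = [ln(V₀/D) + (r + σ²/2)T] / (σ√T)
   = [ln(206.2634/87.6454) + (0.0708 + 0.5·0.5078²)·1.2488] / (0.5078·√1.2488)
   = [0.855855 + 0.249423] / 0.567465 = 1.947747
d₂ = d₁ − σ√T = 1.947747 − 0.567465 = 1.380282
N(d₁) = 0.974277,  N(d₂) = 0.916250,  e^(−rT) = 0.915381
E₀ = V₀·N(d₁) − D·e^(−rT)·N(d₂)
   = 206.2634·0.974277 − 87.6454·0.915381·0.916250 = 127.448008
B₀ = V₀ − E₀ = 206.2634 − 127.448008 = 78.815392
spread = −(1/T)·ln(B₀/D) − r = −(1/1.2488)·ln(78.815392/87.6454) − 0.0708 = 0.01423429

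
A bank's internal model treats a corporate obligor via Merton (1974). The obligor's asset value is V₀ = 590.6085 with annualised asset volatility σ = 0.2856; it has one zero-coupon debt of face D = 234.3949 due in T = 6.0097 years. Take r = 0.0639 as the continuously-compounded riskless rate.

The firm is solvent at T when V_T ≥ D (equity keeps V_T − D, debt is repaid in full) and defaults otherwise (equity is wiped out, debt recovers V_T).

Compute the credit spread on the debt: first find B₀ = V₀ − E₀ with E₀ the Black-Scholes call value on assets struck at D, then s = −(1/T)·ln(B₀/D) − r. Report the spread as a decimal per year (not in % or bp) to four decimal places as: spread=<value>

d₁ = [ln(V₀/D) + (r + σ²/2)T] / (σ√T)
   = [ln(590.6085/234.3949) + (0.0639 + 0.5·0.2856²)·6.0097] / (0.2856·√6.0097)
   = [0.924146 + 0.629118] / 0.700140 = 2.218506
d₂ = d₁ − σ√T = 2.218506 − 0.700140 = 1.518366
N(d₁) = 0.986740,  N(d₂) = 0.935539,  e^(−rT) = 0.681118
E₀ = V₀·N(d₁) − D·e^(−rT)·N(d₂)
   = 590.6085·0.986740 − 234.3949·0.681118·0.935539 = 433.417599
B₀ = V₀ − E₀ = 590.6085 − 433.417599 = 157.190901
spread = −(1/T)·ln(B₀/D) − r = −(1/6.0097)·ln(157.190901/234.3949) − 0.0639 = 0.00258357

spread=0.0026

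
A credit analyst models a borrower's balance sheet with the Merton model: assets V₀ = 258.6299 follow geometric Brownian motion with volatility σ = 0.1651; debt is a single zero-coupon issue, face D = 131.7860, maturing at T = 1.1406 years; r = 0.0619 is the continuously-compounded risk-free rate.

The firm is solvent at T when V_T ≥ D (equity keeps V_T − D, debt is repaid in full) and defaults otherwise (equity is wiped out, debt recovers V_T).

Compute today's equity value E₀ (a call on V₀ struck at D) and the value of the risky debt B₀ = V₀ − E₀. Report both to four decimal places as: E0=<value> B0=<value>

d₁ = [ln(V₀/D) + (r + σ²/2)T] / (σ√T)
   = [ln(258.6299/131.7860) + (0.0619 + 0.5·0.1651²)·1.1406] / (0.1651·√1.1406)
   = [0.674219 + 0.086148] / 0.176325 = 4.312306
d₂ = d₁ − σ√T = 4.312306 − 0.176325 = 4.135981
N(d₁) = 0.999992,  N(d₂) = 0.999982,  e^(−rT) = 0.931832
E₀ = V₀·N(d₁) − D·e^(−rT)·N(d₂)
   = 258.6299·0.999992 − 131.7860·0.931832·0.999982 = 135.827618
B₀ = V₀ − E₀ = 258.6299 − 135.827618 = 122.802282

E0=135.8276 B0=122.8023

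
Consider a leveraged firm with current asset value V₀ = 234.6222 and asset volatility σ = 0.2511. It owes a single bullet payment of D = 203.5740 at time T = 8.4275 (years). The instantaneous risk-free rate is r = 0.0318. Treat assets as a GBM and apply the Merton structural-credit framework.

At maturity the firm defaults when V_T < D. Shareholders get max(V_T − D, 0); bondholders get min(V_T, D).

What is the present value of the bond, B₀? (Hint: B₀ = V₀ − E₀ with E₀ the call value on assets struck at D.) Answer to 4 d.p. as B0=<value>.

B0=131.6010

d₁ = [ln(V₀/D) + (r + σ²/2)T] / (σ√T)
   = [ln(234.6222/203.5740) + (0.0318 + 0.5·0.2511²)·8.4275] / (0.2511·√8.4275)
   = [0.141947 + 0.533677] / 0.728947 = 0.926848
d₂ = d₁ − σ√T = 0.926848 − 0.728947 = 0.197901
N(d₁) = 0.822997,  N(d₂) = 0.578439,  e^(−rT) = 0.764912
E₀ = V₀·N(d₁) − D·e^(−rT)·N(d₂)
   = 234.6222·0.822997 − 203.5740·0.764912·0.578439 = 103.021166
B₀ = V₀ − E₀ = 234.6222 − 103.021166 = 131.601034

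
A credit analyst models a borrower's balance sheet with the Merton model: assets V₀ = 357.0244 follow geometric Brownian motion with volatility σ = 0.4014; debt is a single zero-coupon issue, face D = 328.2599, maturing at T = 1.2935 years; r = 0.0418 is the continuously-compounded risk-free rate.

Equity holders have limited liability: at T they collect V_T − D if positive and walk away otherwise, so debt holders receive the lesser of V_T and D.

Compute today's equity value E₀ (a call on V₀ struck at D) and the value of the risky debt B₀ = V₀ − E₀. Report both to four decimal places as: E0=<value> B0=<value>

E0=86.0119 B0=271.0125

d₁ = [ln(V₀/D) + (r + σ²/2)T] / (σ√T)
   = [ln(357.0244/328.2599) + (0.0418 + 0.5·0.4014²)·1.2935] / (0.4014·√1.2935)
   = [0.083998 + 0.158274] / 0.456521 = 0.530693
d₂ = d₁ − σ√T = 0.530693 − 0.456521 = 0.074172
N(d₁) = 0.702184,  N(d₂) = 0.529563,  e^(−rT) = 0.947367
E₀ = V₀·N(d₁) − D·e^(−rT)·N(d₂)
   = 357.0244·0.702184 − 328.2599·0.947367·0.529563 = 86.011861
B₀ = V₀ − E₀ = 357.0244 − 86.011861 = 271.012539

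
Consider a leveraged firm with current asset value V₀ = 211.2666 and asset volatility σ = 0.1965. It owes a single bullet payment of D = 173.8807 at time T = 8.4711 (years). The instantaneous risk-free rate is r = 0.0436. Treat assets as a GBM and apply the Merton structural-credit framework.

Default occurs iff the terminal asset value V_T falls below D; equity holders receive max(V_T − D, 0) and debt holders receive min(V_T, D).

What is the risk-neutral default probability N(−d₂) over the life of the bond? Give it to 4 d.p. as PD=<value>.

PD=0.2419

d₁ = [ln(V₀/D) + (r + σ²/2)T] / (σ√T)
   = [ln(211.2666/173.8807) + (0.0436 + 0.5·0.1965²)·8.4711] / (0.1965·√8.4711)
   = [0.194751 + 0.532884] / 0.571916 = 1.272276
d₂ = d₁ − σ√T = 1.272276 − 0.571916 = 0.700360
risk-neutral PD = N(−d₂) = N(-0.700360) = 0.241851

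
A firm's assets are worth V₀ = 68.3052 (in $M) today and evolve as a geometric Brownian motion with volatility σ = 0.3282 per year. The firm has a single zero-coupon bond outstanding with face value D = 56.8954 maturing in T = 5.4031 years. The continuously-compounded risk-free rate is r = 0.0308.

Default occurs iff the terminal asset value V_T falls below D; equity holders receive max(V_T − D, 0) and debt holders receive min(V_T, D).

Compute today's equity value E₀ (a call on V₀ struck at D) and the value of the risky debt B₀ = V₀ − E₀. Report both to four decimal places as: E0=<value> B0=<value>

E0=29.0461 B0=39.2591

d₁ = [ln(V₀/D) + (r + σ²/2)T] / (σ√T)
   = [ln(68.3052/56.8954) + (0.0308 + 0.5·0.3282²)·5.4031] / (0.3282·√5.4031)
   = [0.182771 + 0.457414] / 0.762887 = 0.839161
d₂ = d₁ − σ√T = 0.839161 − 0.762887 = 0.076274
N(d₁) = 0.799311,  N(d₂) = 0.530400,  e^(−rT) = 0.846694
E₀ = V₀·N(d₁) − D·e^(−rT)·N(d₂)
   = 68.3052·0.799311 − 56.8954·0.846694·0.530400 = 29.046120
B₀ = V₀ − E₀ = 68.3052 − 29.046120 = 39.259080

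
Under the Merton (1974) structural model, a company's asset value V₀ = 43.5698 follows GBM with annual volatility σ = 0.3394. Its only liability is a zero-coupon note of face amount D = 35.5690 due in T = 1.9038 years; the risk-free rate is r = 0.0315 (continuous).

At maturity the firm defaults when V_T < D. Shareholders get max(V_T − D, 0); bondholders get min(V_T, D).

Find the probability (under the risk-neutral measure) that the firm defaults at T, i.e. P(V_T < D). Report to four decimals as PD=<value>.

PD=0.3718

d₁ = [ln(V₀/D) + (r + σ²/2)T] / (σ√T)
   = [ln(43.5698/35.5690) + (0.0315 + 0.5·0.3394²)·1.9038] / (0.3394·√1.9038)
   = [0.202890 + 0.169621] / 0.468298 = 0.795457
d₂ = d₁ − σ√T = 0.795457 − 0.468298 = 0.327159
risk-neutral PD = N(−d₂) = N(-0.327159) = 0.371774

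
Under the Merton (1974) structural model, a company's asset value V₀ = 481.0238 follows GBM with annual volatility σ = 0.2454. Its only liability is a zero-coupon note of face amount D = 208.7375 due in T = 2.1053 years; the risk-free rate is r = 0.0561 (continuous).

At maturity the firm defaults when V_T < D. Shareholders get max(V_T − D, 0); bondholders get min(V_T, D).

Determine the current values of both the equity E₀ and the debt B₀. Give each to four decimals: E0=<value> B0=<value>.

d₁ = [ln(V₀/D) + (r + σ²/2)T] / (σ√T)
   = [ln(481.0238/208.7375) + (0.0561 + 0.5·0.2454²)·2.1053] / (0.2454·√2.1053)
   = [0.834839 + 0.181499] / 0.356067 = 2.854347
d₂ = d₁ − σ√T = 2.854347 − 0.356067 = 2.498280
N(d₁) = 0.997844,  N(d₂) = 0.993760,  e^(−rT) = 0.888601
E₀ = V₀·N(d₁) − D·e^(−rT)·N(d₂)
   = 481.0238·0.997844 − 208.7375·0.888601·0.993760 = 295.659699
B₀ = V₀ − E₀ = 481.0238 − 295.659699 = 185.364101

E0=295.6597 B0=185.3641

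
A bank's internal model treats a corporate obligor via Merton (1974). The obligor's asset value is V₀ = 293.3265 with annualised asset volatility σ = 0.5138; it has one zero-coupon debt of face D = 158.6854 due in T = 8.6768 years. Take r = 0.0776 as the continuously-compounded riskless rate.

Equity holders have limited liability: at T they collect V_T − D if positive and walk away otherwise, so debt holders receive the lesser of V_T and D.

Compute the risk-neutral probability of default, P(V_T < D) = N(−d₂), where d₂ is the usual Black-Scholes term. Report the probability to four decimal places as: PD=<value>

d₁ = [ln(V₀/D) + (r + σ²/2)T] / (σ√T)
   = [ln(293.3265/158.6854) + (0.0776 + 0.5·0.5138²)·8.6768] / (0.5138·√8.6768)
   = [0.614363 + 1.818616] / 1.513470 = 1.607550
d₂ = d₁ − σ√T = 1.607550 − 1.513470 = 0.094079
risk-neutral PD = N(−d₂) = N(-0.094079) = 0.462523

PD=0.4625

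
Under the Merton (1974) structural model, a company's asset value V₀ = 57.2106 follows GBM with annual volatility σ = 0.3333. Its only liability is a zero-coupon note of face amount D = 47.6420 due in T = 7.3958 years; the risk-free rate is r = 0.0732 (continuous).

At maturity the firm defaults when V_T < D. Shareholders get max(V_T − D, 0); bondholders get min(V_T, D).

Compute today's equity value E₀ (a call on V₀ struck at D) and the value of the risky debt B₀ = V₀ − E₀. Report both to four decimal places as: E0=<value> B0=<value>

d₁ = [ln(V₀/D) + (r + σ²/2)T] / (σ√T)
   = [ln(57.2106/47.6420) + (0.0732 + 0.5·0.3333²)·7.3958] / (0.3333·√7.3958)
   = [0.183024 + 0.952168] / 0.906417 = 1.252396
d₂ = d₁ − σ√T = 1.252396 − 0.906417 = 0.345979
N(d₁) = 0.894787,  N(d₂) = 0.635321,  e^(−rT) = 0.581949
E₀ = V₀·N(d₁) − D·e^(−rT)·N(d₂)
   = 57.2106·0.894787 − 47.6420·0.581949·0.635321 = 33.576907
B₀ = V₀ − E₀ = 57.2106 − 33.576907 = 23.633693

E0=33.5769 B0=23.6337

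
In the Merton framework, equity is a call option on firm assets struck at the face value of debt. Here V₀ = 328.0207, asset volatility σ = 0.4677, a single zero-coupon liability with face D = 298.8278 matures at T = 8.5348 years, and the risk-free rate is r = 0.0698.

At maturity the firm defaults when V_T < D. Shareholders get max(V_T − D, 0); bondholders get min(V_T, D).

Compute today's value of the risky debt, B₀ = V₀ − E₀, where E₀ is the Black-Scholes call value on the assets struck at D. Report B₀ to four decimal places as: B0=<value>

B0=109.2088

d₁ = [ln(V₀/D) + (r + σ²/2)T] / (σ√T)
   = [ln(328.0207/298.8278) + (0.0698 + 0.5·0.4677²)·8.5348] / (0.4677·√8.5348)
   = [0.093209 + 1.529194] / 1.366357 = 1.187394
d₂ = d₁ − σ√T = 1.187394 − 1.366357 = -0.178963
N(d₁) = 0.882464,  N(d₂) = 0.428983,  e^(−rT) = 0.551161
E₀ = V₀·N(d₁) − D·e^(−rT)·N(d₂)
   = 328.0207·0.882464 − 298.8278·0.551161·0.428983 = 218.811923
B₀ = V₀ − E₀ = 328.0207 − 218.811923 = 109.208777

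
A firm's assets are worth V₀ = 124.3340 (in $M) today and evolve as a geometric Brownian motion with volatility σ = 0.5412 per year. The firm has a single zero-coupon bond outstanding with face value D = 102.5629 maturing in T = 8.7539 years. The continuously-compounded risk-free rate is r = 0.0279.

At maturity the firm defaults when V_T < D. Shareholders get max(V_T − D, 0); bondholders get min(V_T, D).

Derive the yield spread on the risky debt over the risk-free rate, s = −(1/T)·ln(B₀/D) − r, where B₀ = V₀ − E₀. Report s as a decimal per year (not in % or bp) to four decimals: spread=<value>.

d₁ = [ln(V₀/D) + (r + σ²/2)T] / (σ√T)
   = [ln(124.3340/102.5629) + (0.0279 + 0.5·0.5412²)·8.7539] / (0.5412·√8.7539)
   = [0.192495 + 1.526231] / 1.601248 = 1.073367
d₂ = d₁ − σ√T = 1.073367 − 1.601248 = -0.527881
N(d₁) = 0.858447,  N(d₂) = 0.298791,  e^(−rT) = 0.783304
E₀ = V₀·N(d₁) − D·e^(−rT)·N(d₂)
   = 124.3340·0.858447 − 102.5629·0.783304·0.298791 = 82.729855
B₀ = V₀ − E₀ = 124.3340 − 82.729855 = 41.604145
spread = −(1/T)·ln(B₀/D) − r = −(1/8.7539)·ln(41.604145/102.5629) − 0.0279 = 0.07517137

spread=0.0752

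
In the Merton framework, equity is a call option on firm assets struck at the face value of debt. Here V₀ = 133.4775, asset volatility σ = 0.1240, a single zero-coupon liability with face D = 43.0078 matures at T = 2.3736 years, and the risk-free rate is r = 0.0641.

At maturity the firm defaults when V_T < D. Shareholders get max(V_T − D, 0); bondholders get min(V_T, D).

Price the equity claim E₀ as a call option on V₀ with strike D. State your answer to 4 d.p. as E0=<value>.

E0=96.5398

d₁ = [ln(V₀/D) + (r + σ²/2)T] / (σ√T)
   = [ln(133.4775/43.0078) + (0.0641 + 0.5·0.1240²)·2.3736] / (0.1240·√2.3736)
   = [1.132551 + 0.170396] / 0.191041 = 6.820268
d₂ = d₁ − σ√T = 6.820268 − 0.191041 = 6.629228
N(d₁) = 1.000000,  N(d₂) = 1.000000,  e^(−rT) = 0.858861
E₀ = V₀·N(d₁) − D·e^(−rT)·N(d₂)
   = 133.4775·1.000000 − 43.0078·0.858861·1.000000 = 96.539762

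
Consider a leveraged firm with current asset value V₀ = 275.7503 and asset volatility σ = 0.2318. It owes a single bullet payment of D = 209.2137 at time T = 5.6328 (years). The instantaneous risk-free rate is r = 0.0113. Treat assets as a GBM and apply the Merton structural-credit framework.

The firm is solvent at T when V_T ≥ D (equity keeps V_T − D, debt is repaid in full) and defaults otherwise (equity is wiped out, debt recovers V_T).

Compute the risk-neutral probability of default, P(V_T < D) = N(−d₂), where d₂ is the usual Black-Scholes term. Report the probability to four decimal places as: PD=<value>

PD=0.3660

d₁ = [ln(V₀/D) + (r + σ²/2)T] / (σ√T)
   = [ln(275.7503/209.2137) + (0.0113 + 0.5·0.2318²)·5.6328] / (0.2318·√5.6328)
   = [0.276140 + 0.214979] / 0.550143 = 0.892711
d₂ = d₁ − σ√T = 0.892711 − 0.550143 = 0.342568
risk-neutral PD = N(−d₂) = N(-0.342568) = 0.365962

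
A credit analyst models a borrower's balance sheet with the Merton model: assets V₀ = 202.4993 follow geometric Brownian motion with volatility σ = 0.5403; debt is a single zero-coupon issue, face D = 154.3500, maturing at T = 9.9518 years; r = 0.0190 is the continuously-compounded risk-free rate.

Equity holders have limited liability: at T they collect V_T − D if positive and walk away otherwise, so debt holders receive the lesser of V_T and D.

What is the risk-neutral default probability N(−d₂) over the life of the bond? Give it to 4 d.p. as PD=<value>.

d₁ = [ln(V₀/D) + (r + σ²/2)T] / (σ√T)
   = [ln(202.4993/154.3500) + (0.0190 + 0.5·0.5403²)·9.9518] / (0.5403·√9.9518)
   = [0.271514 + 1.641669] / 1.704456 = 1.122460
d₂ = d₁ − σ√T = 1.122460 − 1.704456 = -0.581996
risk-neutral PD = N(−d₂) = N(0.581996) = 0.719715

PD=0.7197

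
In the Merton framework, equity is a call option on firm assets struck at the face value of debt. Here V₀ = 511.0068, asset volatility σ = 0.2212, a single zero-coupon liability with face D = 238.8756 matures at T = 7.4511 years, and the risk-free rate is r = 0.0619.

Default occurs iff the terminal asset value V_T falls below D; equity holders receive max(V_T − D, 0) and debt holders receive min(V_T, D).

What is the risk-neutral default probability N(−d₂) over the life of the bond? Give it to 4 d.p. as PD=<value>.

d₁ = [ln(V₀/D) + (r + σ²/2)T] / (σ√T)
   = [ln(511.0068/238.8756) + (0.0619 + 0.5·0.2212²)·7.4511] / (0.2212·√7.4511)
   = [0.760440 + 0.643512] / 0.603803 = 2.325182
d₂ = d₁ − σ√T = 2.325182 − 0.603803 = 1.721379
risk-neutral PD = N(−d₂) = N(-1.721379) = 0.042591

PD=0.0426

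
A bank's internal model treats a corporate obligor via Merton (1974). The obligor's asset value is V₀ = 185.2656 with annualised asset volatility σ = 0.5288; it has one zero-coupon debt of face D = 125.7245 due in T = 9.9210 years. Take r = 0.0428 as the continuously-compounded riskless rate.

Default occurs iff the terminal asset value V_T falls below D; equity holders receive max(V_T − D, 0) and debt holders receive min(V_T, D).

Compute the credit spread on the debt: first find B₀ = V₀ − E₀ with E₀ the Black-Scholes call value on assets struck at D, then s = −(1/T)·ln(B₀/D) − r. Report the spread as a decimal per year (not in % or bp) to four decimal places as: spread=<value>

d₁ = [ln(V₀/D) + (r + σ²/2)T] / (σ√T)
   = [ln(185.2656/125.7245) + (0.0428 + 0.5·0.5288²)·9.9210] / (0.5288·√9.9210)
   = [0.387697 + 1.811721] / 1.665594 = 1.320501
d₂ = d₁ − σ√T = 1.320501 − 1.665594 = -0.345093
N(d₁) = 0.906666,  N(d₂) = 0.365012,  e^(−rT) = 0.654019
E₀ = V₀·N(d₁) − D·e^(−rT)·N(d₂)
   = 185.2656·0.906666 − 125.7245·0.654019·0.365012 = 137.960467
B₀ = V₀ − E₀ = 185.2656 − 137.960467 = 47.305133
spread = −(1/T)·ln(B₀/D) − r = −(1/9.9210)·ln(47.305133/125.7245) − 0.0428 = 0.05572577

spread=0.0557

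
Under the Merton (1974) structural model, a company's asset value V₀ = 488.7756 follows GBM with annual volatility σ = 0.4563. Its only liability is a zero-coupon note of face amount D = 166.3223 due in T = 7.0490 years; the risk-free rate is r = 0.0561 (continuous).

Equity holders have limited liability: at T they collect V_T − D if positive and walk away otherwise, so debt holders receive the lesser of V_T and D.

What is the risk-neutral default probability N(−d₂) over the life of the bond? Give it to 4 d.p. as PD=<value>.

PD=0.2708

d₁ = [ln(V₀/D) + (r + σ²/2)T] / (σ√T)
   = [ln(488.7756/166.3223) + (0.0561 + 0.5·0.4563²)·7.0490] / (0.4563·√7.0490)
   = [1.077976 + 1.129284] / 1.211474 = 1.821962
d₂ = d₁ − σ√T = 1.821962 − 1.211474 = 0.610487
risk-neutral PD = N(−d₂) = N(-0.610487) = 0.270769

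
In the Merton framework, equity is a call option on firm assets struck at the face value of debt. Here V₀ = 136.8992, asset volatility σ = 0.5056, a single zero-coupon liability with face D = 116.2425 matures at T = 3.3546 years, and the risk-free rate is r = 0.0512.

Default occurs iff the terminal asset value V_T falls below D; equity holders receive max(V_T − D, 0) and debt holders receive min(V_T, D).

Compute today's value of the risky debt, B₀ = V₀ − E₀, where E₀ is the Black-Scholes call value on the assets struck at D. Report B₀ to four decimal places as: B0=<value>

B0=73.0309

d₁ = [ln(V₀/D) + (r + σ²/2)T] / (σ√T)
   = [ln(136.8992/116.2425) + (0.0512 + 0.5·0.5056²)·3.3546] / (0.5056·√3.3546)
   = [0.163566 + 0.600526] / 0.926035 = 0.825122
d₂ = d₁ − σ√T = 0.825122 − 0.926035 = -0.100913
N(d₁) = 0.795349,  N(d₂) = 0.459810,  e^(−rT) = 0.842185
E₀ = V₀·N(d₁) − D·e^(−rT)·N(d₂)
   = 136.8992·0.795349 − 116.2425·0.842185·0.459810 = 63.868306
B₀ = V₀ − E₀ = 136.8992 − 63.868306 = 73.030894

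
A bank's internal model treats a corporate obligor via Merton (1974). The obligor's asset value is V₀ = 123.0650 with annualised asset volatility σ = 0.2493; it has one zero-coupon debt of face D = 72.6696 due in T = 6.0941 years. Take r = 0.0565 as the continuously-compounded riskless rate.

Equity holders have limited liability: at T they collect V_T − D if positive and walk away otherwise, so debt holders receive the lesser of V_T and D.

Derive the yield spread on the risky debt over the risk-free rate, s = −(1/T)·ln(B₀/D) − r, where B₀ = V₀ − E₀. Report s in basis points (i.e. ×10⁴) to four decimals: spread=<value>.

spread=54.3866

d₁ = [ln(V₀/D) + (r + σ²/2)T] / (σ√T)
   = [ln(123.0650/72.6696) + (0.0565 + 0.5·0.2493²)·6.0941] / (0.2493·√6.0941)
   = [0.526790 + 0.533692] / 0.615428 = 1.723162
d₂ = d₁ − σ√T = 1.723162 − 0.615428 = 1.107734
N(d₁) = 0.957570,  N(d₂) = 0.866012,  e^(−rT) = 0.708704
E₀ = V₀·N(d₁) − D·e^(−rT)·N(d₂)
   = 123.0650·0.957570 − 72.6696·0.708704·0.866012 = 73.242696
B₀ = V₀ − E₀ = 123.0650 − 73.242696 = 49.822304
spread = −(1/T)·ln(B₀/D) − r = −(1/6.0941)·ln(49.822304/72.6696) − 0.0565 = 0.00543866
in basis points: 0.00543866 × 10⁴ = 54.3866 bp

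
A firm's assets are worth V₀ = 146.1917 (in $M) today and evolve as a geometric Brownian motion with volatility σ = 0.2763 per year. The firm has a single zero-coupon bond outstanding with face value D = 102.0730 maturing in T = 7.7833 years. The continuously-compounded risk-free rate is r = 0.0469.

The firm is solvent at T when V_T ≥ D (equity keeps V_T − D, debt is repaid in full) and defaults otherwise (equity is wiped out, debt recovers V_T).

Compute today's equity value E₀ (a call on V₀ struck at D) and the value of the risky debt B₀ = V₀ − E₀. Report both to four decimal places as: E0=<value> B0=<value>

d₁ = [ln(V₀/D) + (r + σ²/2)T] / (σ√T)
   = [ln(146.1917/102.0730) + (0.0469 + 0.5·0.2763²)·7.7833] / (0.2763·√7.7833)
   = [0.359231 + 0.662132] / 0.770837 = 1.325004
d₂ = d₁ − σ√T = 1.325004 − 0.770837 = 0.554166
N(d₁) = 0.907415,  N(d₂) = 0.710268,  e^(−rT) = 0.694171
E₀ = V₀·N(d₁) − D·e^(−rT)·N(d₂)
   = 146.1917·0.907415 − 102.0730·0.694171·0.710268 = 82.329742
B₀ = V₀ − E₀ = 146.1917 − 82.329742 = 63.861958

E0=82.3297 B0=63.8620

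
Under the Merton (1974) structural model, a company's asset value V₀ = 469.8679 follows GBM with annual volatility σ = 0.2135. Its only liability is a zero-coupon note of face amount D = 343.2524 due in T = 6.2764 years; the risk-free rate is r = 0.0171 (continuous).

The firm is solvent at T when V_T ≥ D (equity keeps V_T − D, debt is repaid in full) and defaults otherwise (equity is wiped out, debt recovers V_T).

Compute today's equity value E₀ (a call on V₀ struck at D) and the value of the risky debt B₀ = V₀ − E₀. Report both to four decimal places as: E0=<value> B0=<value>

E0=186.0369 B0=283.8310

d₁ = [ln(V₀/D) + (r + σ²/2)T] / (σ√T)
   = [ln(469.8679/343.2524) + (0.0171 + 0.5·0.2135²)·6.2764] / (0.2135·√6.2764)
   = [0.313986 + 0.250373] / 0.534876 = 1.055120
d₂ = d₁ − σ√T = 1.055120 − 0.534876 = 0.520243
N(d₁) = 0.854315,  N(d₂) = 0.698553,  e^(−rT) = 0.898232
E₀ = V₀·N(d₁) − D·e^(−rT)·N(d₂)
   = 469.8679·0.854315 − 343.2524·0.898232·0.698553 = 186.036866
B₀ = V₀ − E₀ = 469.8679 − 186.036866 = 283.831034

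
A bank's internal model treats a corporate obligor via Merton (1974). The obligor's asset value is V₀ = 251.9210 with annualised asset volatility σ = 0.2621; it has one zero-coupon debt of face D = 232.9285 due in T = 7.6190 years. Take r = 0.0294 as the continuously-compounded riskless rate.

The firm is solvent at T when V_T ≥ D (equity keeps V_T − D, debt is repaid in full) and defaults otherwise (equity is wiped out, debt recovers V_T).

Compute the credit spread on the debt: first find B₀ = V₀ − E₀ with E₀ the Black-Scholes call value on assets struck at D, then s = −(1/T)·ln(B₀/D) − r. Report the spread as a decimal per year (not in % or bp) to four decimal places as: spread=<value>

d₁ = [ln(V₀/D) + (r + σ²/2)T] / (σ√T)
   = [ln(251.9210/232.9285) + (0.0294 + 0.5·0.2621²)·7.6190] / (0.2621·√7.6190)
   = [0.078384 + 0.485698] / 0.723462 = 0.779697
d₂ = d₁ − σ√T = 0.779697 − 0.723462 = 0.056235
N(d₁) = 0.782215,  N(d₂) = 0.522423,  e^(−rT) = 0.799316
E₀ = V₀·N(d₁) − D·e^(−rT)·N(d₂)
   = 251.9210·0.782215 − 232.9285·0.799316·0.522423 = 99.790009
B₀ = V₀ − E₀ = 251.9210 − 99.790009 = 152.130991
spread = −(1/T)·ln(B₀/D) − r = −(1/7.6190)·ln(152.130991/232.9285) − 0.0294 = 0.02651149

spread=0.0265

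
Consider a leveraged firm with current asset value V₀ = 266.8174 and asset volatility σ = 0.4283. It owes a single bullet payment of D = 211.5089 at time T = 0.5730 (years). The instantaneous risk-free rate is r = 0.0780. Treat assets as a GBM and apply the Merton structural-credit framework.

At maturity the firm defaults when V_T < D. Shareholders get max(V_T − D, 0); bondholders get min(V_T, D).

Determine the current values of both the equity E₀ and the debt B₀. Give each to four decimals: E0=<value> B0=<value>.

E0=72.7068 B0=194.1106

d₁ = [ln(V₀/D) + (r + σ²/2)T] / (σ√T)
   = [ln(266.8174/211.5089) + (0.0780 + 0.5·0.4283²)·0.5730] / (0.4283·√0.5730)
   = [0.232297 + 0.097250] / 0.324209 = 1.016465
d₂ = d₁ − σ√T = 1.016465 − 0.324209 = 0.692256
N(d₁) = 0.845296,  N(d₂) = 0.755612,  e^(−rT) = 0.956290
E₀ = V₀·N(d₁) − D·e^(−rT)·N(d₂)
   = 266.8174·0.845296 − 211.5089·0.956290·0.755612 = 72.706754
B₀ = V₀ − E₀ = 266.8174 − 72.706754 = 194.110646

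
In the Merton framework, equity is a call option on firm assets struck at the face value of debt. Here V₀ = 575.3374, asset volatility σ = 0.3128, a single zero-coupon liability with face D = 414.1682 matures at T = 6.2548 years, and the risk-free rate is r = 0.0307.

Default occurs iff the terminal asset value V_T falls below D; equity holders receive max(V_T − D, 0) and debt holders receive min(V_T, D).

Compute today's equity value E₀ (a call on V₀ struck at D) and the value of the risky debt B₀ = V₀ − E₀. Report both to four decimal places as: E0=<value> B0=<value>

E0=283.8695 B0=291.4679

d₁ = [ln(V₀/D) + (r + σ²/2)T] / (σ√T)
   = [ln(575.3374/414.1682) + (0.0307 + 0.5·0.3128²)·6.2548] / (0.3128·√6.2548)
   = [0.328684 + 0.498019] / 0.782300 = 1.056760
d₂ = d₁ − σ√T = 1.056760 − 0.782300 = 0.274460
N(d₁) = 0.854689,  N(d₂) = 0.608134,  e^(−rT) = 0.825288
E₀ = V₀·N(d₁) − D·e^(−rT)·N(d₂)
   = 575.3374·0.854689 − 414.1682·0.825288·0.608134 = 283.869481
B₀ = V₀ − E₀ = 575.3374 − 283.869481 = 291.467919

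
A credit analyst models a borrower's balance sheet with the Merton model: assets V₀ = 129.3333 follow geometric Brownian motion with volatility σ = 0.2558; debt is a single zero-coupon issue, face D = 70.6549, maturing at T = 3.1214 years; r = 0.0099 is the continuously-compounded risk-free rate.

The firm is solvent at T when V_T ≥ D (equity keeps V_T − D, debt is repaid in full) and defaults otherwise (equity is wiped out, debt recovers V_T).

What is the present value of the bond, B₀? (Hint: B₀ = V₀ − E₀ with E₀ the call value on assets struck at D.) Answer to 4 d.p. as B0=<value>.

B0=66.9937

d₁ = [ln(V₀/D) + (r + σ²/2)T] / (σ√T)
   = [ln(129.3333/70.6549) + (0.0099 + 0.5·0.2558²)·3.1214] / (0.2558·√3.1214)
   = [0.604585 + 0.133024] / 0.451934 = 1.632117
d₂ = d₁ − σ√T = 1.632117 − 0.451934 = 1.180183
N(d₁) = 0.948673,  N(d₂) = 0.881036,  e^(−rT) = 0.969571
E₀ = V₀·N(d₁) − D·e^(−rT)·N(d₂)
   = 129.3333·0.948673 − 70.6549·0.969571·0.881036 = 62.339637
B₀ = V₀ − E₀ = 129.3333 − 62.339637 = 66.993663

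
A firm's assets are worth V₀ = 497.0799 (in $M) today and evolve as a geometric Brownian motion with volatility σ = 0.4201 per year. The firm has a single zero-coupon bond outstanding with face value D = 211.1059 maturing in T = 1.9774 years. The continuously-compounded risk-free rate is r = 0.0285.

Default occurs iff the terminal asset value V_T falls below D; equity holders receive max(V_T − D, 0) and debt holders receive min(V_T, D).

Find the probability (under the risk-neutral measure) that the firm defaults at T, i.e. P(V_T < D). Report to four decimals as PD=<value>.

d₁ = [ln(V₀/D) + (r + σ²/2)T] / (σ√T)
   = [ln(497.0799/211.1059) + (0.0285 + 0.5·0.4201²)·1.9774] / (0.4201·√1.9774)
   = [0.856391 + 0.230846] / 0.590745 = 1.840450
d₂ = d₁ − σ√T = 1.840450 − 0.590745 = 1.249705
risk-neutral PD = N(−d₂) = N(-1.249705) = 0.105704

PD=0.1057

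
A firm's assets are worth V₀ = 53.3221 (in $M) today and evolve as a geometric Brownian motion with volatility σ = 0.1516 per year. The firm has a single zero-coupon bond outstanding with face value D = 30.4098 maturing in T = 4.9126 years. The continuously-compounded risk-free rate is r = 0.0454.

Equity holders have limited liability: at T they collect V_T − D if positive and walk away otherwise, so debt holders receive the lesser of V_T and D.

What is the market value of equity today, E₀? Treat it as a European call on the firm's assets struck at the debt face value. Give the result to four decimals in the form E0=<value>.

E0=29.0311

d₁ = [ln(V₀/D) + (r + σ²/2)T] / (σ√T)
   = [ln(53.3221/30.4098) + (0.0454 + 0.5·0.1516²)·4.9126] / (0.1516·√4.9126)
   = [0.561586 + 0.279484] / 0.336012 = 2.503095
d₂ = d₁ − σ√T = 2.503095 − 0.336012 = 2.167083
N(d₁) = 0.993844,  N(d₂) = 0.984886,  e^(−rT) = 0.800089
E₀ = V₀·N(d₁) − D·e^(−rT)·N(d₂)
   = 53.3221·0.993844 − 30.4098·0.800089·0.984886 = 29.031055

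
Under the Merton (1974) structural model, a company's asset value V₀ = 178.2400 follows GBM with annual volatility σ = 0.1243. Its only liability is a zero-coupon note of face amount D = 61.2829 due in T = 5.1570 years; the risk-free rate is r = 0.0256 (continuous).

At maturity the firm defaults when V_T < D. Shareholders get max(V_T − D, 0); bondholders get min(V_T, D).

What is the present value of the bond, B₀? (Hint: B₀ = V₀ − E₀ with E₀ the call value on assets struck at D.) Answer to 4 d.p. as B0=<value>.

d₁ = [ln(V₀/D) + (r + σ²/2)T] / (σ√T)
   = [ln(178.2400/61.2829) + (0.0256 + 0.5·0.1243²)·5.1570] / (0.1243·√5.1570)
   = [1.067630 + 0.171858] / 0.282273 = 4.391094
d₂ = d₁ − σ√T = 4.391094 − 0.282273 = 4.108821
N(d₁) = 0.999994,  N(d₂) = 0.999980,  e^(−rT) = 0.876324
E₀ = V₀·N(d₁) − D·e^(−rT)·N(d₂)
   = 178.2400·0.999994 − 61.2829·0.876324·0.999980 = 124.536376
B₀ = V₀ − E₀ = 178.2400 − 124.536376 = 53.703624

B0=53.7036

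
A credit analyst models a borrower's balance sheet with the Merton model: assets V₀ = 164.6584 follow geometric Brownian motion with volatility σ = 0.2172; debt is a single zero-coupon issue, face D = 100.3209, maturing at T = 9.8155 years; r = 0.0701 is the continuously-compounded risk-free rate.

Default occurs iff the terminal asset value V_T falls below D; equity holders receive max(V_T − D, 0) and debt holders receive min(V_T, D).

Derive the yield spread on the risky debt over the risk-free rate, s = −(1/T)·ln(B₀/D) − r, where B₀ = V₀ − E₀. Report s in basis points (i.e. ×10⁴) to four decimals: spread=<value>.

d₁ = [ln(V₀/D) + (r + σ²/2)T] / (σ√T)
   = [ln(164.6584/100.3209) + (0.0701 + 0.5·0.2172²)·9.8155] / (0.2172·√9.8155)
   = [0.495499 + 0.919594] / 0.680481 = 2.079548
d₂ = d₁ − σ√T = 2.079548 − 0.680481 = 1.399067
N(d₁) = 0.981216,  N(d₂) = 0.919103,  e^(−rT) = 0.502547
E₀ = V₀·N(d₁) − D·e^(−rT)·N(d₂)
   = 164.6584·0.981216 − 100.3209·0.502547·0.919103 = 115.228064
B₀ = V₀ − E₀ = 164.6584 − 115.228064 = 49.430336
spread = −(1/T)·ln(B₀/D) − r = −(1/9.8155)·ln(49.430336/100.3209) − 0.0701 = 0.00201143
in basis points: 0.00201143 × 10⁴ = 20.1143 bp

spread=20.1143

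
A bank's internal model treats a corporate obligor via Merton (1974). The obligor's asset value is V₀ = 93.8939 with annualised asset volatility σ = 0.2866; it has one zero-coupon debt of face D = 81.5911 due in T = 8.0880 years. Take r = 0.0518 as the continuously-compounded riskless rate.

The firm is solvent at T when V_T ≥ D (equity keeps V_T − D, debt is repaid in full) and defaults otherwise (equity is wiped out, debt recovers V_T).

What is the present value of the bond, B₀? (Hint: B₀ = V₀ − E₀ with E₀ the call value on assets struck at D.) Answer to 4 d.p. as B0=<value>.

d₁ = [ln(V₀/D) + (r + σ²/2)T] / (σ√T)
   = [ln(93.8939/81.5911) + (0.0518 + 0.5·0.2866²)·8.0880] / (0.2866·√8.0880)
   = [0.140445 + 0.751131] / 0.815073 = 1.093860
d₂ = d₁ − σ√T = 1.093860 − 0.815073 = 0.278786
N(d₁) = 0.862992,  N(d₂) = 0.609796,  e^(−rT) = 0.657732
E₀ = V₀·N(d₁) − D·e^(−rT)·N(d₂)
   = 93.8939·0.862992 − 81.5911·0.657732·0.609796 = 48.304957
B₀ = V₀ − E₀ = 93.8939 − 48.304957 = 45.588943

B0=45.5889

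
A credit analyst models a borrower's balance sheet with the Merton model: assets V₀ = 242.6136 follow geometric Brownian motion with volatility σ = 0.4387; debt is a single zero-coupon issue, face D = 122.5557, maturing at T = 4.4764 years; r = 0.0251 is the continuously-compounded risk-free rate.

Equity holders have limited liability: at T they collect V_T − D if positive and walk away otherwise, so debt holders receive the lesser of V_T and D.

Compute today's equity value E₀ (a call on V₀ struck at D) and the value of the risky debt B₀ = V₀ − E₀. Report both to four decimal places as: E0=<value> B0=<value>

E0=148.4907 B0=94.1229

d₁ = [ln(V₀/D) + (r + σ²/2)T] / (σ√T)
   = [ln(242.6136/122.5557) + (0.0251 + 0.5·0.4387²)·4.4764] / (0.4387·√4.4764)
   = [0.682904 + 0.543116] / 0.928180 = 1.320887
d₂ = d₁ − σ√T = 1.320887 − 0.928180 = 0.392708
N(d₁) = 0.906731,  N(d₂) = 0.652732,  e^(−rT) = 0.893725
E₀ = V₀·N(d₁) − D·e^(−rT)·N(d₂)
   = 242.6136·0.906731 − 122.5557·0.893725·0.652732 = 148.490714
B₀ = V₀ − E₀ = 242.6136 − 148.490714 = 94.122886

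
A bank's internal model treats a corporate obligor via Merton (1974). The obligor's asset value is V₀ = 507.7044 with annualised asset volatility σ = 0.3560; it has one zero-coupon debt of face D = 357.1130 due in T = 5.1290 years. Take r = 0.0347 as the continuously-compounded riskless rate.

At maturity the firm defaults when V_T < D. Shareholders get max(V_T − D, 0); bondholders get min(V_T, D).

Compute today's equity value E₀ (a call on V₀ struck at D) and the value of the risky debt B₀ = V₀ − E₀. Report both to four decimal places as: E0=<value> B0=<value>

E0=254.9231 B0=252.7813

d₁ = [ln(V₀/D) + (r + σ²/2)T] / (σ√T)
   = [ln(507.7044/357.1130) + (0.0347 + 0.5·0.3560²)·5.1290] / (0.3560·√5.1290)
   = [0.351847 + 0.502991] / 0.806244 = 1.060272
d₂ = d₁ − σ√T = 1.060272 − 0.806244 = 0.254029
N(d₁) = 0.855490,  N(d₂) = 0.600263,  e^(−rT) = 0.836962
E₀ = V₀·N(d₁) − D·e^(−rT)·N(d₂)
   = 507.7044·0.855490 − 357.1130·0.836962·0.600263 = 254.923103
B₀ = V₀ − E₀ = 507.7044 − 254.923103 = 252.781297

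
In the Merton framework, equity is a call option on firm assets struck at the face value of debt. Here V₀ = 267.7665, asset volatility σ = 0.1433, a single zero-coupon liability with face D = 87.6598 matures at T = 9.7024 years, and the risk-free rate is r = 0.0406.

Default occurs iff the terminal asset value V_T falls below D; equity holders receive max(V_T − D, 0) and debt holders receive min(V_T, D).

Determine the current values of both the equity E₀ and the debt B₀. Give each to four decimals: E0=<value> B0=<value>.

d₁ = [ln(V₀/D) + (r + σ²/2)T] / (σ√T)
   = [ln(267.7665/87.6598) + (0.0406 + 0.5·0.1433²)·9.7024] / (0.1433·√9.7024)
   = [1.116652 + 0.493536] / 0.446361 = 3.607371
d₂ = d₁ − σ√T = 3.607371 − 0.446361 = 3.161011
N(d₁) = 0.999845,  N(d₂) = 0.999214,  e^(−rT) = 0.674410
E₀ = V₀·N(d₁) − D·e^(−rT)·N(d₂)
   = 267.7665·0.999845 − 87.6598·0.674410·0.999214 = 208.652940
B₀ = V₀ − E₀ = 267.7665 − 208.652940 = 59.113560

E0=208.6529 B0=59.1136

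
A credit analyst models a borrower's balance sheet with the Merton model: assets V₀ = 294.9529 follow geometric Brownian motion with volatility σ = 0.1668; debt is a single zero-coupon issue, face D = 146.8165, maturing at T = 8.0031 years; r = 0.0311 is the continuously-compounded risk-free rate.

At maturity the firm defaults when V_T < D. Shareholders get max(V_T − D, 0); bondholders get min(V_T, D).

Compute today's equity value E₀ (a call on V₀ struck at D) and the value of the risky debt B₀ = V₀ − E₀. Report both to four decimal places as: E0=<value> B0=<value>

E0=181.1948 B0=113.7581

d₁ = [ln(V₀/D) + (r + σ²/2)T] / (σ√T)
   = [ln(294.9529/146.8165) + (0.0311 + 0.5·0.1668²)·8.0031] / (0.1668·√8.0031)
   = [0.697632 + 0.360228] / 0.471873 = 2.241833
d₂ = d₁ − σ√T = 2.241833 − 0.471873 = 1.769960
N(d₁) = 0.987514,  N(d₂) = 0.961633,  e^(−rT) = 0.779661
E₀ = V₀·N(d₁) − D·e^(−rT)·N(d₂)
   = 294.9529·0.987514 − 146.8165·0.779661·0.961633 = 181.194780
B₀ = V₀ − E₀ = 294.9529 − 181.194780 = 113.758120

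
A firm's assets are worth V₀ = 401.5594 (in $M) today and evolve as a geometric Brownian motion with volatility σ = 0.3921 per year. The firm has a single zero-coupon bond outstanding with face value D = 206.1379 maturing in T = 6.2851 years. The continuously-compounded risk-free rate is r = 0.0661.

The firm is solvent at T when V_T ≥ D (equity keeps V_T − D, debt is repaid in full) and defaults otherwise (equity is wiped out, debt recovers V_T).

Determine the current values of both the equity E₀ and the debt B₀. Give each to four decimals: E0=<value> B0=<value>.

d₁ = [ln(V₀/D) + (r + σ²/2)T] / (σ√T)
   = [ln(401.5594/206.1379) + (0.0661 + 0.5·0.3921²)·6.2851] / (0.3921·√6.2851)
   = [0.666810 + 0.898588] / 0.982999 = 1.592473
d₂ = d₁ − σ√T = 1.592473 − 0.982999 = 0.609474
N(d₁) = 0.944361,  N(d₂) = 0.728895,  e^(−rT) = 0.660046
E₀ = V₀·N(d₁) − D·e^(−rT)·N(d₂)
   = 401.5594·0.944361 − 206.1379·0.660046·0.728895 = 280.043071
B₀ = V₀ − E₀ = 401.5594 − 280.043071 = 121.516329

E0=280.0431 B0=121.5163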